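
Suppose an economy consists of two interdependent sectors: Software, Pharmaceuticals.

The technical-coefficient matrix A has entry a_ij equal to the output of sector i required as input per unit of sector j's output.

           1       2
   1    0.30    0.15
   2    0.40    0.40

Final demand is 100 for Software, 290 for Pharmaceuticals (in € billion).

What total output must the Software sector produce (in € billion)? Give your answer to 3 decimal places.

x_1 = 287.500

I − A =
  [   0.70    -0.15]
  [  -0.40     0.60]
det(I−A) = (0.70)(0.60) − (-0.15)(-0.40) = 0.3600
adj(I−A) = [[0.60, 0.15], [0.40, 0.70]]
(I − A)⁻¹ = adj(I−A) / det(I−A) ≈
  [   1.6667     0.4167]
  [   1.1111     1.9444]
x = (I − A)⁻¹ d = adj(I−A)·d / det(I−A), with det(I−A) = 0.3600:
  x_1 = (0.60·100 + 0.15·290) / 0.3600 = 103.50 / 0.3600 = 287.500
  x_2 = (0.40·100 + 0.70·290) / 0.3600 = 243.00 / 0.3600 = 675.000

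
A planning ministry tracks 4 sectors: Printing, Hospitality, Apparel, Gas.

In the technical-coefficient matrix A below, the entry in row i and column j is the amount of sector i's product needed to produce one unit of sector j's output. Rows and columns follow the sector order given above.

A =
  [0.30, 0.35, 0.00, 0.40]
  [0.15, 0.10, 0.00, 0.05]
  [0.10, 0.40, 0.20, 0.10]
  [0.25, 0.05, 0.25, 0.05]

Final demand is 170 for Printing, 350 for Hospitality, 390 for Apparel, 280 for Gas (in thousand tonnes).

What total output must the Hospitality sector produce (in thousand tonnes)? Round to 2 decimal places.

I − A =
  [   0.70    -0.35     0.00    -0.40]
  [  -0.15     0.90     0.00    -0.05]
  [  -0.10    -0.40     0.80    -0.10]
  [  -0.25    -0.05    -0.25     0.95]
Compute the cofactors C_ij = (−1)^(i+j)·(3×3 minor ij) of I−A; the adjugate is their transpose:
adj(I−A) = Cᵀ =
  [ 0.654500   0.313250   0.094375   0.302000]
  [ 0.121500   0.424500   0.023750   0.076000]
  [ 0.170500   0.273500   0.449500   0.133500]
  [ 0.223500   0.176750   0.144375   0.462000]
det(I−A) = Σ_j (I−A)_1j·C_1j = (0.70)(0.654500) + (-0.35)(0.121500) + (0.00)(0.170500) + (-0.40)(0.223500) = 0.326225
(I − A)⁻¹ = adj(I−A) / det(I−A) ≈
  [   2.0063     0.9602     0.2893     0.9257]
  [   0.3724     1.3012     0.0728     0.2330]
  [   0.5226     0.8384     1.3779     0.4092]
  [   0.6851     0.5418     0.4426     1.4162]
x = (I − A)⁻¹ d = adj(I−A)·d / det(I−A), with det(I−A) = 0.326225:
  x_1 = (0.654500·170 + 0.313250·350 + 0.094375·390 + 0.302000·280) / 0.326225 = 342.26875 / 0.326225 ≈ 1049.18
  x_2 = (0.121500·170 + 0.424500·350 + 0.023750·390 + 0.076000·280) / 0.326225 = 199.7725 / 0.326225 ≈ 612.38
  x_3 = (0.170500·170 + 0.273500·350 + 0.449500·390 + 0.133500·280) / 0.326225 = 337.395 / 0.326225 ≈ 1034.24
  x_4 = (0.223500·170 + 0.176750·350 + 0.144375·390 + 0.462000·280) / 0.326225 = 285.52375 / 0.326225 ≈ 875.24

x_2 = 612.38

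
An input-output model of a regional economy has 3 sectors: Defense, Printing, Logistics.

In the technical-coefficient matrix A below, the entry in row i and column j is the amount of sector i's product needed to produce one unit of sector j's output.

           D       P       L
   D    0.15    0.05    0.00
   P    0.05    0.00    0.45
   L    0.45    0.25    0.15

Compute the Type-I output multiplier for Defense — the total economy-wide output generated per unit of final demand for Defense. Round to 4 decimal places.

m_D = 2.3510

I − A =
  [   0.85    -0.05     0.00]
  [  -0.05     1.00    -0.45]
  [  -0.45    -0.25     0.85]
Cofactors of I−A, C_ij = (−1)^(i+j)·(minor ij) (rows/columns in the sector order above):
  C_11 = (1.00)(0.85) − (-0.45)(-0.25) = 0.7375
  C_12 = −[(-0.05)(0.85) − (-0.45)(-0.45)] = 0.2450
  C_13 = (-0.05)(-0.25) − (1.00)(-0.45) = 0.4625
  C_21 = −[(-0.05)(0.85) − (0.00)(-0.25)] = 0.0425
  C_22 = (0.85)(0.85) − (0.00)(-0.45) = 0.7225
  C_23 = −[(0.85)(-0.25) − (-0.05)(-0.45)] = 0.2350
  C_31 = (-0.05)(-0.45) − (0.00)(1.00) = 0.0225
  C_32 = −[(0.85)(-0.45) − (0.00)(-0.05)] = 0.3825
  C_33 = (0.85)(1.00) − (-0.05)(-0.05) = 0.8475
det(I−A) = Σ_j (I−A)_1j·C_1j = (0.85)(0.7375) + (-0.05)(0.2450) + (0.00)(0.4625) = 0.614625
adj(I−A) = Cᵀ =
  [ 0.7375   0.0425   0.0225]
  [ 0.2450   0.7225   0.3825]
  [ 0.4625   0.2350   0.8475]
(I − A)⁻¹ = adj(I−A) / det(I−A) ≈
  [   1.19992     0.06915     0.03661]
  [   0.39862     1.17551     0.62233]
  [   0.75249     0.38235     1.37889]
The output multiplier for sector j is the column-j sum of the Leontief inverse (I − A)⁻¹ = adj(I−A) / det(I−A).
Column D of adj(I−A): (0.7375, 0.2450, 0.4625); det(I−A) = 0.614625.
m_D = (0.7375 + 0.2450 + 0.4625) / 0.614625 = 1.445 / 0.614625 ≈ 2.3510.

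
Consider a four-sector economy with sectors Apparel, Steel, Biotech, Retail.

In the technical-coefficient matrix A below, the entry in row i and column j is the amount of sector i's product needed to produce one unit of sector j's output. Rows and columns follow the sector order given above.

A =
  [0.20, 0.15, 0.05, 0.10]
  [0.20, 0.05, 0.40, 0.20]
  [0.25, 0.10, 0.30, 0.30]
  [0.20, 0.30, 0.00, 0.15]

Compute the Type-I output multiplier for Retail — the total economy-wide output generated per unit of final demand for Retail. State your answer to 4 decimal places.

I − A =
  [   0.80    -0.15    -0.05    -0.10]
  [  -0.20     0.95    -0.40    -0.20]
  [  -0.25    -0.10     0.70    -0.30]
  [  -0.20    -0.30     0.00     0.85]
Compute the cofactors C_ij = (−1)^(i+j)·(3×3 minor ij) of I−A; the adjugate is their transpose:
adj(I−A) = Cᵀ =
  [ 0.453250   0.119000   0.100375   0.116750]
  [ 0.256000   0.448375   0.274500   0.232500]
  [ 0.282875   0.186375   0.541500   0.268250]
  [ 0.197000   0.186250   0.120500   0.451125]
det(I−A) = Σ_j (I−A)_1j·C_1j = (0.80)(0.453250) + (-0.15)(0.256000) + (-0.05)(0.282875) + (-0.10)(0.197000) = 0.29035625
(I − A)⁻¹ = adj(I−A) / det(I−A) ≈
  [   1.56101     0.40984     0.34570     0.40209]
  [   0.88168     1.54422     0.94539     0.80074]
  [   0.97423     0.64188     1.86495     0.92387]
  [   0.67848     0.64145     0.41501     1.55369]
The output multiplier for sector j is the column-j sum of the Leontief inverse (I − A)⁻¹ = adj(I−A) / det(I−A).
Column 4 of adj(I−A): (0.116750, 0.232500, 0.268250, 0.451125); det(I−A) = 0.29035625.
m_4 = (0.116750 + 0.232500 + 0.268250 + 0.451125) / 0.29035625 = 1.068625 / 0.29035625 ≈ 3.6804.

m_4 = 3.6804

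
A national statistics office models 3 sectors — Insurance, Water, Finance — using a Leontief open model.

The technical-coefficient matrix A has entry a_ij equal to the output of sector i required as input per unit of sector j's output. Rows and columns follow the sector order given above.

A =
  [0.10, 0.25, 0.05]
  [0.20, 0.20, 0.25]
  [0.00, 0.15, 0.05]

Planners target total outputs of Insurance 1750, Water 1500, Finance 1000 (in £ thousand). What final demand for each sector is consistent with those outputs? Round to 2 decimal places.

d_I = 1150.00, d_W = 600.00, d_F = 725.00

I − A =
  [   0.90    -0.25    -0.05]
  [  -0.20     0.80    -0.25]
  [   0.00    -0.15     0.95]
d = (I − A) x:
  d_I = (+0.90)·1750 + (-0.25)·1500 + (-0.05)·1000 = 1150.00
  d_W = (-0.20)·1750 + (+0.80)·1500 + (-0.25)·1000 = 600.00
  d_F = (+0.00)·1750 + (-0.15)·1500 + (+0.95)·1000 = 725.00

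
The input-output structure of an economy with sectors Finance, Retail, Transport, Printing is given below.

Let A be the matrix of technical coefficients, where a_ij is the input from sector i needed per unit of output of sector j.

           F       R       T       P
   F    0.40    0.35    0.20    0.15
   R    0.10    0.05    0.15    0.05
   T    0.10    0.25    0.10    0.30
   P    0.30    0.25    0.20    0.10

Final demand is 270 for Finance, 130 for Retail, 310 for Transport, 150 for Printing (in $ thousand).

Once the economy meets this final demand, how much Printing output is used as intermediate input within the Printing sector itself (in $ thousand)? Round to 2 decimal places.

I − A =
  [   0.60    -0.35    -0.20    -0.15]
  [  -0.10     0.95    -0.15    -0.05]
  [  -0.10    -0.25     0.90    -0.30]
  [  -0.30    -0.25    -0.20     0.90]
Compute the cofactors C_ij = (−1)^(i+j)·(3×3 minor ij) of I−A; the adjugate is their transpose:
adj(I−A) = Cᵀ =
  [ 0.653750   0.363750   0.253375   0.213625]
  [ 0.116500   0.370500   0.104250   0.074750]
  [ 0.203500   0.235500   0.422250   0.187750]
  [ 0.295500   0.276500   0.207250   0.429750]
det(I−A) = Σ_j (I−A)_1j·C_1j = (0.60)(0.653750) + (-0.35)(0.116500) + (-0.20)(0.203500) + (-0.15)(0.295500) = 0.26645
(I − A)⁻¹ = adj(I−A) / det(I−A) ≈
  [   2.4536     1.3652     0.9509     0.8017]
  [   0.4372     1.3905     0.3913     0.2805]
  [   0.7637     0.8838     1.5847     0.7046]
  [   1.1090     1.0377     0.7778     1.6129]
First solve x = (I − A)⁻¹ d = adj(I−A)·d / det(I−A); in particular x_P = (0.295500·270 + 0.276500·130 + 0.207250·310 + 0.429750·150) / 0.26645 = 244.44 / 0.26645 ≈ 917.3954.
Intermediate flow from P to P: z_PP = a_PP · x_P = 0.10 × 244.44 / 0.26645 = 24.444 / 0.26645 ≈ 91.74.

z_PP = 91.74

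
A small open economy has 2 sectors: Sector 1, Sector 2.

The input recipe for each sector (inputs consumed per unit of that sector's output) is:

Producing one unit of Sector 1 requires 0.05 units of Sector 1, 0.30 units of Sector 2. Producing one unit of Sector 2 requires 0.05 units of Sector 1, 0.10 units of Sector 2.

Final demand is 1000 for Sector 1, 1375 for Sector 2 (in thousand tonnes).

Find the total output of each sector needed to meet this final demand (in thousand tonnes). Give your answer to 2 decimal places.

I − A =
  [   0.95    -0.05]
  [  -0.30     0.90]
det(I−A) = (0.95)(0.90) − (-0.05)(-0.30) = 0.8400
adj(I−A) = [[0.90, 0.05], [0.30, 0.95]]
(I − A)⁻¹ = adj(I−A) / det(I−A) ≈
  [   1.0714     0.0595]
  [   0.3571     1.1310]
x = (I − A)⁻¹ d = adj(I−A)·d / det(I−A), with det(I−A) = 0.8400:
  x_1 = (0.90·1000 + 0.05·1375) / 0.8400 = 968.75 / 0.8400 ≈ 1153.27
  x_2 = (0.30·1000 + 0.95·1375) / 0.8400 = 1606.25 / 0.8400 ≈ 1912.20

x_1 = 1153.27, x_2 = 1912.20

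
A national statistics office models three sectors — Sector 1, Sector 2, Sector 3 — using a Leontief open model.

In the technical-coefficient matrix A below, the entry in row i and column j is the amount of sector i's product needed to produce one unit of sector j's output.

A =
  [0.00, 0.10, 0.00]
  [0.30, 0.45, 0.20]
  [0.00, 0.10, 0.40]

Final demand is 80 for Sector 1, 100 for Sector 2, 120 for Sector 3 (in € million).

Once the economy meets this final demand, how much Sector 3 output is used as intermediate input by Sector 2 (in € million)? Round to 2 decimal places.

z_32 = 33.70

I − A =
  [   1.00    -0.10     0.00]
  [  -0.30     0.55    -0.20]
  [   0.00    -0.10     0.60]
Cofactors of I−A, C_ij = (−1)^(i+j)·(minor ij) (rows/columns in the sector order above):
  C_11 = (0.55)(0.60) − (-0.20)(-0.10) = 0.3100
  C_12 = −[(-0.30)(0.60) − (-0.20)(0.00)] = 0.1800
  C_13 = (-0.30)(-0.10) − (0.55)(0.00) = 0.0300
  C_21 = −[(-0.10)(0.60) − (0.00)(-0.10)] = 0.0600
  C_22 = (1.00)(0.60) − (0.00)(0.00) = 0.6000
  C_23 = −[(1.00)(-0.10) − (-0.10)(0.00)] = 0.1000
  C_31 = (-0.10)(-0.20) − (0.00)(0.55) = 0.0200
  C_32 = −[(1.00)(-0.20) − (0.00)(-0.30)] = 0.2000
  C_33 = (1.00)(0.55) − (-0.10)(-0.30) = 0.5200
det(I−A) = Σ_j (I−A)_1j·C_1j = (1.00)(0.3100) + (-0.10)(0.1800) + (0.00)(0.0300) = 0.2920
adj(I−A) = Cᵀ =
  [ 0.3100   0.0600   0.0200]
  [ 0.1800   0.6000   0.2000]
  [ 0.0300   0.1000   0.5200]
(I − A)⁻¹ = adj(I−A) / det(I−A) ≈
  [   1.0616     0.2055     0.0685]
  [   0.6164     2.0548     0.6849]
  [   0.1027     0.3425     1.7808]
First solve x = (I − A)⁻¹ d = adj(I−A)·d / det(I−A); in particular x_2 = (0.1800·80 + 0.6000·100 + 0.2000·120) / 0.2920 = 98.40 / 0.2920 ≈ 336.9863.
Intermediate flow from 3 to 2: z_32 = a_32 · x_2 = 0.10 × 98.40 / 0.2920 = 9.84 / 0.2920 ≈ 33.70.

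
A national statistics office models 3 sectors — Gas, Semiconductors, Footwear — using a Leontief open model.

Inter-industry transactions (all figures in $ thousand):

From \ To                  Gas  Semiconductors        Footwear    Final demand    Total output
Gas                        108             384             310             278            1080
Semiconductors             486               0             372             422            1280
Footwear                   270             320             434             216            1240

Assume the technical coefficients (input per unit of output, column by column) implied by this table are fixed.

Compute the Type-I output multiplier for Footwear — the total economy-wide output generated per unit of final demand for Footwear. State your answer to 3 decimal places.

Technical coefficients a_ij = z_ij / X_j:
  a_11 = 108/1080 = 0.10, a_21 = 486/1080 = 0.45, a_31 = 270/1080 = 0.25
  a_12 = 384/1280 = 0.30, a_22 = 0/1280 = 0.00, a_32 = 320/1280 = 0.25
  a_13 = 310/1240 = 0.25, a_23 = 372/1240 = 0.30, a_33 = 434/1240 = 0.35
I − A =
  [   0.90    -0.30    -0.25]
  [  -0.45     1.00    -0.30]
  [  -0.25    -0.25     0.65]
Cofactors of I−A, C_ij = (−1)^(i+j)·(minor ij) (rows/columns in the sector order above):
  C_11 = (1.00)(0.65) − (-0.30)(-0.25) = 0.5750
  C_12 = −[(-0.45)(0.65) − (-0.30)(-0.25)] = 0.3675
  C_13 = (-0.45)(-0.25) − (1.00)(-0.25) = 0.3625
  C_21 = −[(-0.30)(0.65) − (-0.25)(-0.25)] = 0.2575
  C_22 = (0.90)(0.65) − (-0.25)(-0.25) = 0.5225
  C_23 = −[(0.90)(-0.25) − (-0.30)(-0.25)] = 0.3000
  C_31 = (-0.30)(-0.30) − (-0.25)(1.00) = 0.3400
  C_32 = −[(0.90)(-0.30) − (-0.25)(-0.45)] = 0.3825
  C_33 = (0.90)(1.00) − (-0.30)(-0.45) = 0.7650
det(I−A) = Σ_j (I−A)_1j·C_1j = (0.90)(0.5750) + (-0.30)(0.3675) + (-0.25)(0.3625) = 0.316625
adj(I−A) = Cᵀ =
  [ 0.5750   0.2575   0.3400]
  [ 0.3675   0.5225   0.3825]
  [ 0.3625   0.3000   0.7650]
(I − A)⁻¹ = adj(I−A) / det(I−A) ≈
  [   1.8160     0.8133     1.0738]
  [   1.1607     1.6502     1.2081]
  [   1.1449     0.9475     2.4161]
The output multiplier for sector j is the column-j sum of the Leontief inverse (I − A)⁻¹ = adj(I−A) / det(I−A).
Column 3 of adj(I−A): (0.3400, 0.3825, 0.7650); det(I−A) = 0.316625.
m_3 = (0.3400 + 0.3825 + 0.7650) / 0.316625 = 1.4875 / 0.316625 ≈ 4.698.

m_3 = 4.698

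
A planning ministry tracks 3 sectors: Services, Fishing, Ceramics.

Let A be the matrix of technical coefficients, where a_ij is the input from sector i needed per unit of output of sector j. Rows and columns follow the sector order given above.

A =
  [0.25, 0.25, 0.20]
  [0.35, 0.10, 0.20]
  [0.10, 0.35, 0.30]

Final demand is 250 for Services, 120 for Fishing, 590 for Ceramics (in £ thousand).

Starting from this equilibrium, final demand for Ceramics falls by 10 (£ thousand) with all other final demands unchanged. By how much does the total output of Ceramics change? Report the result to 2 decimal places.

I − A =
  [   0.75    -0.25    -0.20]
  [  -0.35     0.90    -0.20]
  [  -0.10    -0.35     0.70]
Cofactors of I−A, C_ij = (−1)^(i+j)·(minor ij) (rows/columns in the sector order above):
  C_11 = (0.90)(0.70) − (-0.20)(-0.35) = 0.5600
  C_12 = −[(-0.35)(0.70) − (-0.20)(-0.10)] = 0.2650
  C_13 = (-0.35)(-0.35) − (0.90)(-0.10) = 0.2125
  C_21 = −[(-0.25)(0.70) − (-0.20)(-0.35)] = 0.2450
  C_22 = (0.75)(0.70) − (-0.20)(-0.10) = 0.5050
  C_23 = −[(0.75)(-0.35) − (-0.25)(-0.10)] = 0.2875
  C_31 = (-0.25)(-0.20) − (-0.20)(0.90) = 0.2300
  C_32 = −[(0.75)(-0.20) − (-0.20)(-0.35)] = 0.2200
  C_33 = (0.75)(0.90) − (-0.25)(-0.35) = 0.5875
det(I−A) = Σ_j (I−A)_1j·C_1j = (0.75)(0.5600) + (-0.25)(0.2650) + (-0.20)(0.2125) = 0.31125
adj(I−A) = Cᵀ =
  [ 0.5600   0.2450   0.2300]
  [ 0.2650   0.5050   0.2200]
  [ 0.2125   0.2875   0.5875]
(I − A)⁻¹ = adj(I−A) / det(I−A) ≈
  [   1.7992     0.7871     0.7390]
  [   0.8514     1.6225     0.7068]
  [   0.6827     0.9237     1.8876]
Δx = (I − A)⁻¹ Δd with Δd having -10 in the Ceramics component and 0 elsewhere.
So Δx_C = L_CC · (-10), where L_CC = adj(I−A)_CC / det(I−A) = 0.5875 / 0.31125.
Δx_C = 0.5875 × (-10) / 0.31125 = -5.875 / 0.31125 ≈ -18.88.

Δx_C = -18.88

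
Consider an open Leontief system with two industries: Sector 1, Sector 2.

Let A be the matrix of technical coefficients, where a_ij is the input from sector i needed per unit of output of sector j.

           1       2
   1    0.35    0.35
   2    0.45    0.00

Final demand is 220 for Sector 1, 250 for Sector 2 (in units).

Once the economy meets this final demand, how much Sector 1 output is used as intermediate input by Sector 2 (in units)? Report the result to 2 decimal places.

z_12 = 185.84

I − A =
  [   0.65    -0.35]
  [  -0.45     1.00]
det(I−A) = (0.65)(1.00) − (-0.35)(-0.45) = 0.4925
adj(I−A) = [[1.00, 0.35], [0.45, 0.65]]
(I − A)⁻¹ = adj(I−A) / det(I−A) ≈
  [   2.0305     0.7107]
  [   0.9137     1.3198]
First solve x = (I − A)⁻¹ d = adj(I−A)·d / det(I−A); in particular x_2 = (0.45·220 + 0.65·250) / 0.4925 = 261.50 / 0.4925 ≈ 530.9645.
Intermediate flow from 1 to 2: z_12 = a_12 · x_2 = 0.35 × 261.50 / 0.4925 = 91.525 / 0.4925 ≈ 185.84.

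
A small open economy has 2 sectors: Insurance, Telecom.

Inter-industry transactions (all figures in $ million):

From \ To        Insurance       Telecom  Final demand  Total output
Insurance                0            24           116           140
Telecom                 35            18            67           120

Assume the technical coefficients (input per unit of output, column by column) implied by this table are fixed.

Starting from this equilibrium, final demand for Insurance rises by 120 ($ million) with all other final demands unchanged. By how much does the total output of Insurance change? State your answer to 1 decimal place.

Technical coefficients a_ij = z_ij / X_j:
  a_11 = 0/140 = 0.00, a_21 = 35/140 = 0.25
  a_12 = 24/120 = 0.20, a_22 = 18/120 = 0.15
I − A =
  [   1.00    -0.20]
  [  -0.25     0.85]
det(I−A) = (1.00)(0.85) − (-0.20)(-0.25) = 0.8000
adj(I−A) = [[0.85, 0.20], [0.25, 1.00]]
(I − A)⁻¹ = adj(I−A) / det(I−A) ≈
  [   1.0625     0.2500]
  [   0.3125     1.2500]
Δx = (I − A)⁻¹ Δd with Δd having +120 in the Insurance component and 0 elsewhere.
So Δx_1 = L_11 · (+120), where L_11 = adj(I−A)_11 / det(I−A) = 0.85 / 0.8000.
Δx_1 = 0.85 × (+120) / 0.8000 = 102.00 / 0.8000 = 127.5.

Δx_1 = 127.5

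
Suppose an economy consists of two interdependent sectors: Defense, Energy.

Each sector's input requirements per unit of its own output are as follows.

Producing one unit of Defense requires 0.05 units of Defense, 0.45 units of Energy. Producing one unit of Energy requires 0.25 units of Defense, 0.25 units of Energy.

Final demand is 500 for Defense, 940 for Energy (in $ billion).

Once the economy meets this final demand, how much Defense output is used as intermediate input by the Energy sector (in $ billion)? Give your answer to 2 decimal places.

I − A =
  [   0.95    -0.25]
  [  -0.45     0.75]
det(I−A) = (0.95)(0.75) − (-0.25)(-0.45) = 0.6000
adj(I−A) = [[0.75, 0.25], [0.45, 0.95]]
(I − A)⁻¹ = adj(I−A) / det(I−A) ≈
  [   1.2500     0.4167]
  [   0.7500     1.5833]
First solve x = (I − A)⁻¹ d = adj(I−A)·d / det(I−A); in particular x_2 = (0.45·500 + 0.95·940) / 0.6000 = 1118.00 / 0.6000 ≈ 1863.3333.
Intermediate flow from 1 to 2: z_12 = a_12 · x_2 = 0.25 × 1118.00 / 0.6000 = 279.50 / 0.6000 ≈ 465.83.

z_12 = 465.83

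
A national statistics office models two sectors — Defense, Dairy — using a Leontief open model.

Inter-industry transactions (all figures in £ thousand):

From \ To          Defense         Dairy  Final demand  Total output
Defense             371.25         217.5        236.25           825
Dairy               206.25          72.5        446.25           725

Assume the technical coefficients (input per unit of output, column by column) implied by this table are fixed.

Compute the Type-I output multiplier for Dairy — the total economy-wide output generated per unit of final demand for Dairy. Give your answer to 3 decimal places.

Technical coefficients a_ij = z_ij / X_j:
  a_11 = 371.25/825 = 0.45, a_21 = 206.25/825 = 0.25
  a_12 = 217.5/725 = 0.30, a_22 = 72.5/725 = 0.10
I − A =
  [   0.55    -0.30]
  [  -0.25     0.90]
det(I−A) = (0.55)(0.90) − (-0.30)(-0.25) = 0.4200
adj(I−A) = [[0.90, 0.30], [0.25, 0.55]]
(I − A)⁻¹ = adj(I−A) / det(I−A) ≈
  [   2.1429     0.7143]
  [   0.5952     1.3095]
The output multiplier for sector j is the column-j sum of the Leontief inverse (I − A)⁻¹ = adj(I−A) / det(I−A).
Column 2 of adj(I−A): (0.30, 0.55); det(I−A) = 0.4200.
m_2 = (0.30 + 0.55) / 0.4200 = 0.85 / 0.4200 ≈ 2.024.

m_2 = 2.024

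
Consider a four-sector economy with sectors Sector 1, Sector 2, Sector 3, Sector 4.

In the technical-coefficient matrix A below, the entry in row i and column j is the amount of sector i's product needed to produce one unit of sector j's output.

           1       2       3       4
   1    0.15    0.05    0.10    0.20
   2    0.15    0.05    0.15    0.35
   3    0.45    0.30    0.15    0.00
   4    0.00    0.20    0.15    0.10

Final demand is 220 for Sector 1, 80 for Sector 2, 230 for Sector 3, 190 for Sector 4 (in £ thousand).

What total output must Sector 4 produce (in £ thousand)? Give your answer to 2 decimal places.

I − A =
  [   0.85    -0.05    -0.10    -0.20]
  [  -0.15     0.95    -0.15    -0.35]
  [  -0.45    -0.30     0.85     0.00]
  [   0.00    -0.20    -0.15     0.90]
Compute the cofactors C_ij = (−1)^(i+j)·(3×3 minor ij) of I−A; the adjugate is their transpose:
adj(I−A) = Cᵀ =
  [ 0.611000   0.108250   0.122375   0.177875]
  [ 0.199125   0.596250   0.177375   0.276125]
  [ 0.393750   0.267750   0.654500   0.191625]
  [ 0.109875   0.177125   0.148500   0.591125]
det(I−A) = Σ_j (I−A)_1j·C_1j = (0.85)(0.611000) + (-0.05)(0.199125) + (-0.10)(0.393750) + (-0.20)(0.109875) = 0.44804375
(I − A)⁻¹ = adj(I−A) / det(I−A) ≈
  [   1.3637     0.2416     0.2731     0.3970]
  [   0.4444     1.3308     0.3959     0.6163]
  [   0.8788     0.5976     1.4608     0.4277]
  [   0.2452     0.3953     0.3314     1.3193]
x = (I − A)⁻¹ d = adj(I−A)·d / det(I−A), with det(I−A) = 0.44804375:
  x_1 = (0.611000·220 + 0.108250·80 + 0.122375·230 + 0.177875·190) / 0.44804375 = 205.0225 / 0.44804375 ≈ 457.59
  x_2 = (0.199125·220 + 0.596250·80 + 0.177375·230 + 0.276125·190) / 0.44804375 = 184.7675 / 0.44804375 ≈ 412.39
  x_3 = (0.393750·220 + 0.267750·80 + 0.654500·230 + 0.191625·190) / 0.44804375 = 294.98875 / 0.44804375 ≈ 658.39
  x_4 = (0.109875·220 + 0.177125·80 + 0.148500·230 + 0.591125·190) / 0.44804375 = 184.81125 / 0.44804375 ≈ 412.48

x_4 = 412.48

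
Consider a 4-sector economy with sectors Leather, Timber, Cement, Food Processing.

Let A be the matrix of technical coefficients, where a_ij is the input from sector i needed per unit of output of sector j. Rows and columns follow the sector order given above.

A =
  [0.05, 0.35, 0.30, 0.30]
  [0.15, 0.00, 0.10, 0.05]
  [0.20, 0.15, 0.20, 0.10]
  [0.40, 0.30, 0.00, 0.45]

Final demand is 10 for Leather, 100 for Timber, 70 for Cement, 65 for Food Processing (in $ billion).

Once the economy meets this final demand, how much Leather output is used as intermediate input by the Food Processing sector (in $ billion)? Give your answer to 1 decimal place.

I − A =
  [   0.95    -0.35    -0.30    -0.30]
  [  -0.15     1.00    -0.10    -0.05]
  [  -0.20    -0.15     0.80    -0.10]
  [  -0.40    -0.30     0.00     0.55]
Compute the cofactors C_ij = (−1)^(i+j)·(3×3 minor ij) of I−A; the adjugate is their transpose:
adj(I−A) = Cᵀ =
  [ 0.416750   0.259750   0.188750   0.285250]
  [ 0.097000   0.277000   0.071000   0.091000]
  [ 0.166875   0.159375   0.338875   0.167125]
  [ 0.356000   0.340000   0.176000   0.630000]
det(I−A) = Σ_j (I−A)_1j·C_1j = (0.95)(0.416750) + (-0.35)(0.097000) + (-0.30)(0.166875) + (-0.30)(0.356000) = 0.2051
(I − A)⁻¹ = adj(I−A) / det(I−A) ≈
  [   2.0319     1.2665     0.9203     1.3908]
  [   0.4729     1.3506     0.3462     0.4437]
  [   0.8136     0.7771     1.6522     0.8148]
  [   1.7357     1.6577     0.8581     3.0717]
First solve x = (I − A)⁻¹ d = adj(I−A)·d / det(I−A); in particular x_F = (0.356000·10 + 0.340000·100 + 0.176000·70 + 0.630000·65) / 0.2051 = 90.83 / 0.2051 ≈ 442.857.
Intermediate flow from L to F: z_LF = a_LF · x_F = 0.30 × 90.83 / 0.2051 = 27.249 / 0.2051 ≈ 132.9.

z_LF = 132.9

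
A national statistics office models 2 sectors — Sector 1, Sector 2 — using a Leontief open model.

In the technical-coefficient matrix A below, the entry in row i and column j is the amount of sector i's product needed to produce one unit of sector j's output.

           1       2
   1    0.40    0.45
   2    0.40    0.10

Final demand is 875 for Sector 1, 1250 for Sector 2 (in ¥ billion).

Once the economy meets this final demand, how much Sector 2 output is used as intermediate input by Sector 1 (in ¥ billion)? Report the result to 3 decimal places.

z_21 = 1500.000

I − A =
  [   0.60    -0.45]
  [  -0.40     0.90]
det(I−A) = (0.60)(0.90) − (-0.45)(-0.40) = 0.3600
adj(I−A) = [[0.90, 0.45], [0.40, 0.60]]
(I − A)⁻¹ = adj(I−A) / det(I−A) ≈
  [   2.5000     1.2500]
  [   1.1111     1.6667]
First solve x = (I − A)⁻¹ d = adj(I−A)·d / det(I−A); in particular x_1 = (0.90·875 + 0.45·1250) / 0.3600 = 1350.00 / 0.3600 = 3750.00000.
Intermediate flow from 2 to 1: z_21 = a_21 · x_1 = 0.40 × 1350.00 / 0.3600 = 540.00 / 0.3600 = 1500.000.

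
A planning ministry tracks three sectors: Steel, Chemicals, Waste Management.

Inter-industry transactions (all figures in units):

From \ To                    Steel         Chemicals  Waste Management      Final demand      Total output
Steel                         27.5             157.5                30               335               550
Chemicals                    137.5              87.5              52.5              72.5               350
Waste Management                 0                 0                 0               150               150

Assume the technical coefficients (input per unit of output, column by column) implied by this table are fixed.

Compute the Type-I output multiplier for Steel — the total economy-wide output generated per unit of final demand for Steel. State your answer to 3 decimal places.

m_S = 1.667

Technical coefficients a_ij = z_ij / X_j:
  a_SS = 27.5/550 = 0.05, a_CS = 137.5/550 = 0.25, a_WS = 0/550 = 0.00
  a_SC = 157.5/350 = 0.45, a_CC = 87.5/350 = 0.25, a_WC = 0/350 = 0.00
  a_SW = 30/150 = 0.20, a_CW = 52.5/150 = 0.35, a_WW = 0/150 = 0.00
I − A =
  [   0.95    -0.45    -0.20]
  [  -0.25     0.75    -0.35]
  [   0.00     0.00     1.00]
Cofactors of I−A, C_ij = (−1)^(i+j)·(minor ij) (rows/columns in the sector order above):
  C_11 = (0.75)(1.00) − (-0.35)(0.00) = 0.7500
  C_12 = −[(-0.25)(1.00) − (-0.35)(0.00)] = 0.2500
  C_13 = (-0.25)(0.00) − (0.75)(0.00) = 0.0000
  C_21 = −[(-0.45)(1.00) − (-0.20)(0.00)] = 0.4500
  C_22 = (0.95)(1.00) − (-0.20)(0.00) = 0.9500
  C_23 = −[(0.95)(0.00) − (-0.45)(0.00)] = 0.0000
  C_31 = (-0.45)(-0.35) − (-0.20)(0.75) = 0.3075
  C_32 = −[(0.95)(-0.35) − (-0.20)(-0.25)] = 0.3825
  C_33 = (0.95)(0.75) − (-0.45)(-0.25) = 0.6000
det(I−A) = Σ_j (I−A)_1j·C_1j = (0.95)(0.7500) + (-0.45)(0.2500) + (-0.20)(0.0000) = 0.6000
adj(I−A) = Cᵀ =
  [ 0.7500   0.4500   0.3075]
  [ 0.2500   0.9500   0.3825]
  [ 0.0000   0.0000   0.6000]
(I − A)⁻¹ = adj(I−A) / det(I−A) ≈
  [   1.2500     0.7500     0.5125]
  [   0.4167     1.5833     0.6375]
  [   0.0000     0.0000     1.0000]
The output multiplier for sector j is the column-j sum of the Leontief inverse (I − A)⁻¹ = adj(I−A) / det(I−A).
Column S of adj(I−A): (0.7500, 0.2500, 0.0000); det(I−A) = 0.6000.
m_S = (0.7500 + 0.2500 + 0.0000) / 0.6000 = 1.00 / 0.6000 ≈ 1.667.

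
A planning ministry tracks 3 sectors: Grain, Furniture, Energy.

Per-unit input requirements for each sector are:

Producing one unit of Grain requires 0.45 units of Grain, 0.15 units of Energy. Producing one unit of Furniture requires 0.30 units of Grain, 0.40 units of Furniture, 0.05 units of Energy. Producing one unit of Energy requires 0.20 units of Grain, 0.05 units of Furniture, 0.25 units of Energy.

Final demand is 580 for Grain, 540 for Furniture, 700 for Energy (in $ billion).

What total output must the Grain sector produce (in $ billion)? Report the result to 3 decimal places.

I − A =
  [   0.55    -0.30    -0.20]
  [   0.00     0.60    -0.05]
  [  -0.15    -0.05     0.75]
Cofactors of I−A, C_ij = (−1)^(i+j)·(minor ij) (rows/columns in the sector order above):
  C_11 = (0.60)(0.75) − (-0.05)(-0.05) = 0.4475
  C_12 = −[(0.00)(0.75) − (-0.05)(-0.15)] = 0.0075
  C_13 = (0.00)(-0.05) − (0.60)(-0.15) = 0.0900
  C_21 = −[(-0.30)(0.75) − (-0.20)(-0.05)] = 0.2350
  C_22 = (0.55)(0.75) − (-0.20)(-0.15) = 0.3825
  C_23 = −[(0.55)(-0.05) − (-0.30)(-0.15)] = 0.0725
  C_31 = (-0.30)(-0.05) − (-0.20)(0.60) = 0.1350
  C_32 = −[(0.55)(-0.05) − (-0.20)(0.00)] = 0.0275
  C_33 = (0.55)(0.60) − (-0.30)(0.00) = 0.3300
det(I−A) = Σ_j (I−A)_1j·C_1j = (0.55)(0.4475) + (-0.30)(0.0075) + (-0.20)(0.0900) = 0.225875
adj(I−A) = Cᵀ =
  [ 0.4475   0.2350   0.1350]
  [ 0.0075   0.3825   0.0275]
  [ 0.0900   0.0725   0.3300]
(I − A)⁻¹ = adj(I−A) / det(I−A) ≈
  [   1.9812     1.0404     0.5977]
  [   0.0332     1.6934     0.1217]
  [   0.3985     0.3210     1.4610]
x = (I − A)⁻¹ d = adj(I−A)·d / det(I−A), with det(I−A) = 0.225875:
  x_G = (0.4475·580 + 0.2350·540 + 0.1350·700) / 0.225875 = 480.95 / 0.225875 ≈ 2129.275
  x_F = (0.0075·580 + 0.3825·540 + 0.0275·700) / 0.225875 = 230.15 / 0.225875 ≈ 1018.926
  x_E = (0.0900·580 + 0.0725·540 + 0.3300·700) / 0.225875 = 322.35 / 0.225875 ≈ 1427.117

x_G = 2129.275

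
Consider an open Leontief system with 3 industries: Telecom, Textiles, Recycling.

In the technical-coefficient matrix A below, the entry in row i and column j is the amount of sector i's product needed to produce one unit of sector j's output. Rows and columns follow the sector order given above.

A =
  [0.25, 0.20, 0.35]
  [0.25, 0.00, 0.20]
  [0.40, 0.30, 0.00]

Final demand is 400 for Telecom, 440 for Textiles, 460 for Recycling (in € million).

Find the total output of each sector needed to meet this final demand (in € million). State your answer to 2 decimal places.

I − A =
  [   0.75    -0.20    -0.35]
  [  -0.25     1.00    -0.20]
  [  -0.40    -0.30     1.00]
Cofactors of I−A, C_ij = (−1)^(i+j)·(minor ij) (rows/columns in the sector order above):
  C_11 = (1.00)(1.00) − (-0.20)(-0.30) = 0.9400
  C_12 = −[(-0.25)(1.00) − (-0.20)(-0.40)] = 0.3300
  C_13 = (-0.25)(-0.30) − (1.00)(-0.40) = 0.4750
  C_21 = −[(-0.20)(1.00) − (-0.35)(-0.30)] = 0.3050
  C_22 = (0.75)(1.00) − (-0.35)(-0.40) = 0.6100
  C_23 = −[(0.75)(-0.30) − (-0.20)(-0.40)] = 0.3050
  C_31 = (-0.20)(-0.20) − (-0.35)(1.00) = 0.3900
  C_32 = −[(0.75)(-0.20) − (-0.35)(-0.25)] = 0.2375
  C_33 = (0.75)(1.00) − (-0.20)(-0.25) = 0.7000
det(I−A) = Σ_j (I−A)_1j·C_1j = (0.75)(0.9400) + (-0.20)(0.3300) + (-0.35)(0.4750) = 0.47275
adj(I−A) = Cᵀ =
  [ 0.9400   0.3050   0.3900]
  [ 0.3300   0.6100   0.2375]
  [ 0.4750   0.3050   0.7000]
(I − A)⁻¹ = adj(I−A) / det(I−A) ≈
  [   1.9884     0.6452     0.8250]
  [   0.6980     1.2903     0.5024]
  [   1.0048     0.6452     1.4807]
x = (I − A)⁻¹ d = adj(I−A)·d / det(I−A), with det(I−A) = 0.47275:
  x_1 = (0.9400·400 + 0.3050·440 + 0.3900·460) / 0.47275 = 689.60 / 0.47275 ≈ 1458.70
  x_2 = (0.3300·400 + 0.6100·440 + 0.2375·460) / 0.47275 = 509.65 / 0.47275 ≈ 1078.05
  x_3 = (0.4750·400 + 0.3050·440 + 0.7000·460) / 0.47275 = 646.20 / 0.47275 ≈ 1366.90

x_1 = 1458.70, x_2 = 1078.05, x_3 = 1366.90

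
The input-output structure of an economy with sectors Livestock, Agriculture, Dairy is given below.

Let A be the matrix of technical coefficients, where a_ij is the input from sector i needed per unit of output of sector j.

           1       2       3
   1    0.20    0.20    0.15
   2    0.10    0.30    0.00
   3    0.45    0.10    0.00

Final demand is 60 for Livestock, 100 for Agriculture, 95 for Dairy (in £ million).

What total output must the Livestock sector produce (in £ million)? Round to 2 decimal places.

I − A =
  [   0.80    -0.20    -0.15]
  [  -0.10     0.70     0.00]
  [  -0.45    -0.10     1.00]
Cofactors of I−A, C_ij = (−1)^(i+j)·(minor ij) (rows/columns in the sector order above):
  C_11 = (0.70)(1.00) − (0.00)(-0.10) = 0.7000
  C_12 = −[(-0.10)(1.00) − (0.00)(-0.45)] = 0.1000
  C_13 = (-0.10)(-0.10) − (0.70)(-0.45) = 0.3250
  C_21 = −[(-0.20)(1.00) − (-0.15)(-0.10)] = 0.2150
  C_22 = (0.80)(1.00) − (-0.15)(-0.45) = 0.7325
  C_23 = −[(0.80)(-0.10) − (-0.20)(-0.45)] = 0.1700
  C_31 = (-0.20)(0.00) − (-0.15)(0.70) = 0.1050
  C_32 = −[(0.80)(0.00) − (-0.15)(-0.10)] = 0.0150
  C_33 = (0.80)(0.70) − (-0.20)(-0.10) = 0.5400
det(I−A) = Σ_j (I−A)_1j·C_1j = (0.80)(0.7000) + (-0.20)(0.1000) + (-0.15)(0.3250) = 0.49125
adj(I−A) = Cᵀ =
  [ 0.7000   0.2150   0.1050]
  [ 0.1000   0.7325   0.0150]
  [ 0.3250   0.1700   0.5400]
(I − A)⁻¹ = adj(I−A) / det(I−A) ≈
  [   1.4249     0.4377     0.2137]
  [   0.2036     1.4911     0.0305]
  [   0.6616     0.3461     1.0992]
x = (I − A)⁻¹ d = adj(I−A)·d / det(I−A), with det(I−A) = 0.49125:
  x_1 = (0.7000·60 + 0.2150·100 + 0.1050·95) / 0.49125 = 73.475 / 0.49125 ≈ 149.57
  x_2 = (0.1000·60 + 0.7325·100 + 0.0150·95) / 0.49125 = 80.675 / 0.49125 ≈ 164.22
  x_3 = (0.3250·60 + 0.1700·100 + 0.5400·95) / 0.49125 = 87.80 / 0.49125 ≈ 178.73

x_1 = 149.57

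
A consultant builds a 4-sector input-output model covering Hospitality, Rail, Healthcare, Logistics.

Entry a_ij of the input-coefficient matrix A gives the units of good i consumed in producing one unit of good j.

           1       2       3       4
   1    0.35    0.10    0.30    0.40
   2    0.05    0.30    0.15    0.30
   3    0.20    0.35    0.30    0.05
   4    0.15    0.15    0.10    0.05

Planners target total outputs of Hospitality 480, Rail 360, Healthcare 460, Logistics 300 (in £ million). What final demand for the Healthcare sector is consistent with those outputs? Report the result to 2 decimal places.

I − A =
  [   0.65    -0.10    -0.30    -0.40]
  [  -0.05     0.70    -0.15    -0.30]
  [  -0.20    -0.35     0.70    -0.05]
  [  -0.15    -0.15    -0.10     0.95]
d = (I − A) x:
  d_1 = (+0.65)·480 + (-0.10)·360 + (-0.30)·460 + (-0.40)·300 = 18.00
  d_2 = (-0.05)·480 + (+0.70)·360 + (-0.15)·460 + (-0.30)·300 = 69.00
  d_3 = (-0.20)·480 + (-0.35)·360 + (+0.70)·460 + (-0.05)·300 = 85.00
  d_4 = (-0.15)·480 + (-0.15)·360 + (-0.10)·460 + (+0.95)·300 = 113.00

d_3 = 85.00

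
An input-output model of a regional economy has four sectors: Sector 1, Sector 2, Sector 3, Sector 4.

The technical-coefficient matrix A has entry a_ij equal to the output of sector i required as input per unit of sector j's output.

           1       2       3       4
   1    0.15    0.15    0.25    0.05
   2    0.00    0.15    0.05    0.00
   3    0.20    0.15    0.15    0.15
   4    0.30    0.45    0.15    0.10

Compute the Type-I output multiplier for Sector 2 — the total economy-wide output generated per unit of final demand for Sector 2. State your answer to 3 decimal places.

m_2 = 2.846

I − A =
  [   0.85    -0.15    -0.25    -0.05]
  [   0.00     0.85    -0.05     0.00]
  [  -0.20    -0.15     0.85    -0.15]
  [  -0.30    -0.45    -0.15     0.90]
Compute the cofactors C_ij = (−1)^(i+j)·(3×3 minor ij) of I−A; the adjugate is their transpose:
adj(I−A) = Cᵀ =
  [ 0.621000   0.182250   0.205500   0.068750]
  [ 0.011250   0.560625   0.037500   0.006875]
  [ 0.191250   0.208125   0.637500   0.116875]
  [ 0.244500   0.375750   0.193500   0.563750]
det(I−A) = Σ_j (I−A)_1j·C_1j = (0.85)(0.621000) + (-0.15)(0.011250) + (-0.25)(0.191250) + (-0.05)(0.244500) = 0.466125
(I − A)⁻¹ = adj(I−A) / det(I−A) ≈
  [   1.3323     0.3910     0.4409     0.1475]
  [   0.0241     1.2027     0.0805     0.0147]
  [   0.4103     0.4465     1.3677     0.2507]
  [   0.5245     0.8061     0.4151     1.2094]
The output multiplier for sector j is the column-j sum of the Leontief inverse (I − A)⁻¹ = adj(I−A) / det(I−A).
Column 2 of adj(I−A): (0.182250, 0.560625, 0.208125, 0.375750); det(I−A) = 0.466125.
m_2 = (0.182250 + 0.560625 + 0.208125 + 0.375750) / 0.466125 = 1.32675 / 0.466125 ≈ 2.846.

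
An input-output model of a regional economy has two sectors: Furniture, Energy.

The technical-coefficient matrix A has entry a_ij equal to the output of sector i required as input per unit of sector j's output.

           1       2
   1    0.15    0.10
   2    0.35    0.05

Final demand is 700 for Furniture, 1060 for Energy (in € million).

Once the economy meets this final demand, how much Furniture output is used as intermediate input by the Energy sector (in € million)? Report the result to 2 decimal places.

z_12 = 148.35

I − A =
  [   0.85    -0.10]
  [  -0.35     0.95]
det(I−A) = (0.85)(0.95) − (-0.10)(-0.35) = 0.7725
adj(I−A) = [[0.95, 0.10], [0.35, 0.85]]
(I − A)⁻¹ = adj(I−A) / det(I−A) ≈
  [   1.2298     0.1294]
  [   0.4531     1.1003]
First solve x = (I − A)⁻¹ d = adj(I−A)·d / det(I−A); in particular x_2 = (0.35·700 + 0.85·1060) / 0.7725 = 1146.00 / 0.7725 ≈ 1483.4951.
Intermediate flow from 1 to 2: z_12 = a_12 · x_2 = 0.10 × 1146.00 / 0.7725 = 114.60 / 0.7725 ≈ 148.35.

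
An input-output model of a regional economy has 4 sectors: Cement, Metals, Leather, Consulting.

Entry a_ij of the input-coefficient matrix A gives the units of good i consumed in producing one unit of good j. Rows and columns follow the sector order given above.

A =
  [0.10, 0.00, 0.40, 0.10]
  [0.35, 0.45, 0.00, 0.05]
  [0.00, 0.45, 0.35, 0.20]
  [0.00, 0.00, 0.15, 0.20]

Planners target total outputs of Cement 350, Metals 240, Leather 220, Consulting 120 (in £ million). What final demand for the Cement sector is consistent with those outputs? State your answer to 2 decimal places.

I − A =
  [   0.90     0.00    -0.40    -0.10]
  [  -0.35     0.55     0.00    -0.05]
  [   0.00    -0.45     0.65    -0.20]
  [   0.00     0.00    -0.15     0.80]
d = (I − A) x:
  d_1 = (+0.90)·350 + (+0.00)·240 + (-0.40)·220 + (-0.10)·120 = 215.00
  d_2 = (-0.35)·350 + (+0.55)·240 + (+0.00)·220 + (-0.05)·120 = 3.50
  d_3 = (+0.00)·350 + (-0.45)·240 + (+0.65)·220 + (-0.20)·120 = 11.00
  d_4 = (+0.00)·350 + (+0.00)·240 + (-0.15)·220 + (+0.80)·120 = 63.00

d_1 = 215.00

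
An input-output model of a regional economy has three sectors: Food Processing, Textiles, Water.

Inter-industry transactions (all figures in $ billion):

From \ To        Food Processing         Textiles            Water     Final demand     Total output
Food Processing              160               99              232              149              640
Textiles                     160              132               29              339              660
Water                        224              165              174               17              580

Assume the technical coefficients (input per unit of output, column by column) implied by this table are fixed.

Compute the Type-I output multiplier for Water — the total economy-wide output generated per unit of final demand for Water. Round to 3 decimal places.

m_W = 4.198

Technical coefficients a_ij = z_ij / X_j:
  a_FF = 160/640 = 0.25, a_TF = 160/640 = 0.25, a_WF = 224/640 = 0.35
  a_FT = 99/660 = 0.15, a_TT = 132/660 = 0.20, a_WT = 165/660 = 0.25
  a_FW = 232/580 = 0.40, a_TW = 29/580 = 0.05, a_WW = 174/580 = 0.30
I − A =
  [   0.75    -0.15    -0.40]
  [  -0.25     0.80    -0.05]
  [  -0.35    -0.25     0.70]
Cofactors of I−A, C_ij = (−1)^(i+j)·(minor ij) (rows/columns in the sector order above):
  C_11 = (0.80)(0.70) − (-0.05)(-0.25) = 0.5475
  C_12 = −[(-0.25)(0.70) − (-0.05)(-0.35)] = 0.1925
  C_13 = (-0.25)(-0.25) − (0.80)(-0.35) = 0.3425
  C_21 = −[(-0.15)(0.70) − (-0.40)(-0.25)] = 0.2050
  C_22 = (0.75)(0.70) − (-0.40)(-0.35) = 0.3850
  C_23 = −[(0.75)(-0.25) − (-0.15)(-0.35)] = 0.2400
  C_31 = (-0.15)(-0.05) − (-0.40)(0.80) = 0.3275
  C_32 = −[(0.75)(-0.05) − (-0.40)(-0.25)] = 0.1375
  C_33 = (0.75)(0.80) − (-0.15)(-0.25) = 0.5625
det(I−A) = Σ_j (I−A)_1j·C_1j = (0.75)(0.5475) + (-0.15)(0.1925) + (-0.40)(0.3425) = 0.24475
adj(I−A) = Cᵀ =
  [ 0.5475   0.2050   0.3275]
  [ 0.1925   0.3850   0.1375]
  [ 0.3425   0.2400   0.5625]
(I − A)⁻¹ = adj(I−A) / det(I−A) ≈
  [   2.2370     0.8376     1.3381]
  [   0.7865     1.5730     0.5618]
  [   1.3994     0.9806     2.2983]
The output multiplier for sector j is the column-j sum of the Leontief inverse (I − A)⁻¹ = adj(I−A) / det(I−A).
Column W of adj(I−A): (0.3275, 0.1375, 0.5625); det(I−A) = 0.24475.
m_W = (0.3275 + 0.1375 + 0.5625) / 0.24475 = 1.0275 / 0.24475 ≈ 4.198.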